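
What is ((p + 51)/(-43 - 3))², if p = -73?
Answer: 121/529 ≈ 0.22873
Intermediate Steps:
((p + 51)/(-43 - 3))² = ((-73 + 51)/(-43 - 3))² = (-22/(-46))² = (-22*(-1/46))² = (11/23)² = 121/529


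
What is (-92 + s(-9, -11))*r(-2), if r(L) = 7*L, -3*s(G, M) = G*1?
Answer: 1246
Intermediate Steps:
s(G, M) = -G/3
(-92 + s(-9, -11))*r(-2) = (-92 - ⅓*(-9))*(7*(-2)) = (-92 + 3)*(-14) = -89*(-14) = 1246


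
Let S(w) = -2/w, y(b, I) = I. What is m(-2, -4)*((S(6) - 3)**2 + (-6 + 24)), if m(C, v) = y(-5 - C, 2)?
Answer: 524/9 ≈ 58.222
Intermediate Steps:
m(C, v) = 2
m(-2, -4)*((S(6) - 3)**2 + (-6 + 24)) = 2*((-2/6 - 3)**2 + (-6 + 24)) = 2*((-2*1/6 - 3)**2 + 18) = 2*((-1/3 - 3)**2 + 18) = 2*((-10/3)**2 + 18) = 2*(100/9 + 18) = 2*(262/9) = 524/9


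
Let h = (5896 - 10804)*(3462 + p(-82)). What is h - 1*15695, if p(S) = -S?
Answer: -17409647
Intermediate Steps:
h = -17393952 (h = (5896 - 10804)*(3462 - 1*(-82)) = -4908*(3462 + 82) = -4908*3544 = -17393952)
h - 1*15695 = -17393952 - 1*15695 = -17393952 - 15695 = -17409647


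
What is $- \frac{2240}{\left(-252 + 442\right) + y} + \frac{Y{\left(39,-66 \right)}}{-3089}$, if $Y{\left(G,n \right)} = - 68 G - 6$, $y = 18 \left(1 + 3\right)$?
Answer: $- \frac{3111482}{404659} \approx -7.6891$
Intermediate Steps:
$y = 72$ ($y = 18 \cdot 4 = 72$)
$Y{\left(G,n \right)} = -6 - 68 G$
$- \frac{2240}{\left(-252 + 442\right) + y} + \frac{Y{\left(39,-66 \right)}}{-3089} = - \frac{2240}{\left(-252 + 442\right) + 72} + \frac{-6 - 2652}{-3089} = - \frac{2240}{190 + 72} + \left(-6 - 2652\right) \left(- \frac{1}{3089}\right) = - \frac{2240}{262} - - \frac{2658}{3089} = \left(-2240\right) \frac{1}{262} + \frac{2658}{3089} = - \frac{1120}{131} + \frac{2658}{3089} = - \frac{3111482}{404659}$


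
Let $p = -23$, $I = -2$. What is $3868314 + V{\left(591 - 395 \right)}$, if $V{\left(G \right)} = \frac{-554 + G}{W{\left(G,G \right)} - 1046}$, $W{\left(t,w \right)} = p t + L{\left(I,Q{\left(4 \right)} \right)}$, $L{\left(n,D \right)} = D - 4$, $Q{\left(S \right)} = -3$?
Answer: $\frac{21511694512}{5561} \approx 3.8683 \cdot 10^{6}$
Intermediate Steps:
$L{\left(n,D \right)} = -4 + D$ ($L{\left(n,D \right)} = D - 4 = -4 + D$)
$W{\left(t,w \right)} = -7 - 23 t$ ($W{\left(t,w \right)} = - 23 t - 7 = -7 - 23 t$)
$V{\left(G \right)} = \frac{-554 + G}{-1053 - 23 G}$ ($V{\left(G \right)} = \frac{-554 + G}{\left(-7 - 23 G\right) - 1046} = \frac{-554 + G}{-1053 - 23 G}$)
$3868314 + V{\left(591 - 395 \right)} = 3868314 + \frac{554 - \left(591 - 395\right)}{1053 + 23 \left(591 - 395\right)} = 3868314 + \frac{554 - 196}{1053 + 23 \cdot 196} = 3868314 + \frac{554 - 196}{1053 + 4508} = 3868314 + \frac{1}{5561} \cdot 358 = 3868314 + \frac{358}{5561} = \frac{21511694512}{5561}$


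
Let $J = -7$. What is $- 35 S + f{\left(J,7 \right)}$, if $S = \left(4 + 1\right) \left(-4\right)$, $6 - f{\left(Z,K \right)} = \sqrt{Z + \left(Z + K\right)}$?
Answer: $706 - i \sqrt{7} \approx 706.0 - 2.6458 i$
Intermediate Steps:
$f{\left(Z,K \right)} = 6 - \sqrt{K + 2 Z}$ ($f{\left(Z,K \right)} = 6 - \sqrt{Z + \left(Z + K\right)} = 6 - \sqrt{Z + \left(K + Z\right)} = 6 - \sqrt{K + 2 Z}$)
$S = -20$ ($S = 5 \left(-4\right) = -20$)
$- 35 S + f{\left(J,7 \right)} = \left(-35\right) \left(-20\right) + \left(6 - \sqrt{7 + 2 \left(-7\right)}\right) = 700 + \left(6 - \sqrt{7 - 14}\right) = 700 + \left(6 - \sqrt{-7}\right) = 700 + \left(6 - i \sqrt{7}\right) = 706 - i \sqrt{7}$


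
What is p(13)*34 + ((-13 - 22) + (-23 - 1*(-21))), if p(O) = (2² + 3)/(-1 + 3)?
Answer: 82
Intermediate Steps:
p(O) = 7/2 (p(O) = (4 + 3)/2 = 7*(½) = 7/2)
p(13)*34 + ((-13 - 22) + (-23 - 1*(-21))) = (7/2)*34 + ((-13 - 22) + (-23 - 1*(-21))) = 119 + (-35 + (-23 + 21)) = 119 + (-35 - 2) = 119 - 37 = 82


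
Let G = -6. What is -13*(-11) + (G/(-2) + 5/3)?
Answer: 443/3 ≈ 147.67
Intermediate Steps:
-13*(-11) + (G/(-2) + 5/3) = -13*(-11) + (-6/(-2) + 5/3) = 143 + (-6*(-½) + 5*(⅓)) = 143 + (3 + 5/3) = 143 + 14/3 = 443/3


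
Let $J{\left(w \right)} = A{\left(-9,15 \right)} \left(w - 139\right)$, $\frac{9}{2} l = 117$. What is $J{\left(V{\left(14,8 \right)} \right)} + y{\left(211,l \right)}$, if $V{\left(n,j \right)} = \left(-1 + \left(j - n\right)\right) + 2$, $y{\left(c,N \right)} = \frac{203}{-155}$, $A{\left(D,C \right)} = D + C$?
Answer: $- \frac{134123}{155} \approx -865.31$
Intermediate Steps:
$A{\left(D,C \right)} = C + D$
$l = 26$ ($l = \frac{2}{9} \cdot 117 = 26$)
$y{\left(c,N \right)} = - \frac{203}{155}$ ($y{\left(c,N \right)} = 203 \left(- \frac{1}{155}\right) = - \frac{203}{155}$)
$V{\left(n,j \right)} = 1 + j - n$ ($V{\left(n,j \right)} = \left(-1 + j - n\right) + 2 = 1 + j - n$)
$J{\left(w \right)} = -834 + 6 w$ ($J{\left(w \right)} = \left(15 - 9\right) \left(w - 139\right) = 6 \left(-139 + w\right) = -834 + 6 w$)
$J{\left(V{\left(14,8 \right)} \right)} + y{\left(211,l \right)} = \left(-834 + 6 \left(1 + 8 - 14\right)\right) - \frac{203}{155} = \left(-834 + 6 \left(-5\right)\right) - \frac{203}{155} = \left(-834 - 30\right) - \frac{203}{155} = -864 - \frac{203}{155} = - \frac{134123}{155}$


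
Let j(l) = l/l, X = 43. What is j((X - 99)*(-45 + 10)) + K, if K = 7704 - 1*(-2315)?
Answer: 10020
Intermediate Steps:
j(l) = 1
K = 10019 (K = 7704 + 2315 = 10019)
j((X - 99)*(-45 + 10)) + K = 1 + 10019 = 10020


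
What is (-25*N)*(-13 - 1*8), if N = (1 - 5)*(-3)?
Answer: 6300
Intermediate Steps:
N = 12 (N = -4*(-3) = 12)
(-25*N)*(-13 - 1*8) = (-25*12)*(-13 - 1*8) = -300*(-13 - 8) = -300*(-21) = 6300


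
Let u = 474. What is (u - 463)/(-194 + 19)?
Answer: -11/175 ≈ -0.062857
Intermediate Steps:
(u - 463)/(-194 + 19) = (474 - 463)/(-194 + 19) = 11/(-175) = 11*(-1/175) = -11/175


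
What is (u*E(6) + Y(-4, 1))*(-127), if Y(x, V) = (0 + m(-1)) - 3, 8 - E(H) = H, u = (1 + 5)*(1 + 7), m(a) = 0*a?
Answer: -11811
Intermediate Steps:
m(a) = 0
u = 48 (u = 6*8 = 48)
E(H) = 8 - H
Y(x, V) = -3 (Y(x, V) = (0 + 0) - 3 = 0 - 3 = -3)
(u*E(6) + Y(-4, 1))*(-127) = (48*(8 - 1*6) - 3)*(-127) = (48*(8 - 6) - 3)*(-127) = (48*2 - 3)*(-127) = (96 - 3)*(-127) = 93*(-127) = -11811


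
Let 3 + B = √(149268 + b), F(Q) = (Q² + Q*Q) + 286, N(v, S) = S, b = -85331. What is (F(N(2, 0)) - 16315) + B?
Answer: -16032 + √63937 ≈ -15779.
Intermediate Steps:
F(Q) = 286 + 2*Q² (F(Q) = (Q² + Q²) + 286 = 2*Q² + 286 = 286 + 2*Q²)
B = -3 + √63937 (B = -3 + √(149268 - 85331) = -3 + √63937 ≈ 249.86)
(F(N(2, 0)) - 16315) + B = ((286 + 2*0²) - 16315) + (-3 + √63937) = ((286 + 2*0) - 16315) + (-3 + √63937) = ((286 + 0) - 16315) + (-3 + √63937) = (286 - 16315) + (-3 + √63937) = -16029 + (-3 + √63937) = -16032 + √63937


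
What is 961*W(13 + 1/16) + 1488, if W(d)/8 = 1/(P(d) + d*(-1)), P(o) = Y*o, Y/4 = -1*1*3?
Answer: 3919888/2717 ≈ 1442.7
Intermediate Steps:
Y = -12 (Y = 4*(-1*1*3) = 4*(-1*3) = 4*(-3) = -12)
P(o) = -12*o
W(d) = -8/(13*d) (W(d) = 8/(-12*d + d*(-1)) = 8/(-12*d - d) = 8/((-13*d)) = 8*(-1/(13*d)) = -8/(13*d))
961*W(13 + 1/16) + 1488 = 961*(-8/(13*(13 + 1/16))) + 1488 = 961*(-8/(13*209/16)) + 1488 = 961*(-8/13*16/209) + 1488 = 961*(-128/2717) + 1488 = -123008/2717 + 1488 = 3919888/2717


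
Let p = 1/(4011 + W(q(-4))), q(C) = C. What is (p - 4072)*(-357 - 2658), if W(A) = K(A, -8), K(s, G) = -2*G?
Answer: 49439798145/4027 ≈ 1.2277e+7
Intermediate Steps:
W(A) = 16 (W(A) = -2*(-8) = 16)
p = 1/4027 (p = 1/(4011 + 16) = 1/4027 ≈ 0.00024832)
(p - 4072)*(-357 - 2658) = (1/4027 - 4072)*(-357 - 2658) = -16397943/4027*(-3015) = 49439798145/4027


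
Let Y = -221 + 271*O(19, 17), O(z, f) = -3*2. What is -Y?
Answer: 1847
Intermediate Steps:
O(z, f) = -6
Y = -1847 (Y = -221 + 271*(-6) = -221 - 1626 = -1847)
-Y = -1*(-1847) = 1847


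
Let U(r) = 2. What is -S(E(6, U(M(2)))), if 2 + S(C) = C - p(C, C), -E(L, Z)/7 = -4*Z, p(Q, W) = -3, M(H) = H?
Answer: -57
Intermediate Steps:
E(L, Z) = 28*Z (E(L, Z) = -(-28)*Z = 28*Z)
S(C) = 1 + C (S(C) = -2 + (C - 1*(-3)) = -2 + (C + 3) = -2 + (3 + C) = 1 + C)
-S(E(6, U(M(2)))) = -(1 + 28*2) = -(1 + 56) = -1*57 = -57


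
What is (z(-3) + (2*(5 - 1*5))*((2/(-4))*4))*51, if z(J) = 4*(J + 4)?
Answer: 204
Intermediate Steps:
z(J) = 16 + 4*J (z(J) = 4*(4 + J) = 16 + 4*J)
(z(-3) + (2*(5 - 1*5))*((2/(-4))*4))*51 = ((16 + 4*(-3)) + (2*(5 - 1*5))*((2/(-4))*4))*51 = ((16 - 12) + (2*(5 - 5))*(-1/4*2*4))*51 = (4 + (2*0)*(-1/2*4))*51 = (4 + 0*(-2))*51 = (4 + 0)*51 = 4*51 = 204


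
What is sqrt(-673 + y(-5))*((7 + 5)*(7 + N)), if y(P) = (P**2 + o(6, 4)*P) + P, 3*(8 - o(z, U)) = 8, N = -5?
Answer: 8*I*sqrt(6117) ≈ 625.69*I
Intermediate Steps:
o(z, U) = 16/3 (o(z, U) = 8 - 1/3*8 = 8 - 8/3 = 16/3)
y(P) = P**2 + 19*P/3 (y(P) = (P**2 + 16*P/3) + P = P**2 + 19*P/3)
sqrt(-673 + y(-5))*((7 + 5)*(7 + N)) = sqrt(-673 + (1/3)*(-5)*(19 + 3*(-5)))*((7 + 5)*(7 - 5)) = sqrt(-673 + (1/3)*(-5)*(19 - 15))*(12*2) = sqrt(-673 + (1/3)*(-5)*4)*24 = sqrt(-673 - 20/3)*24 = sqrt(-2039/3)*24 = (I*sqrt(6117)/3)*24 = 8*I*sqrt(6117)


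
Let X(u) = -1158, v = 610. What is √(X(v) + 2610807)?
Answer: 3*√289961 ≈ 1615.4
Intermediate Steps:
√(X(v) + 2610807) = √(-1158 + 2610807) = √2609649 = 3*√289961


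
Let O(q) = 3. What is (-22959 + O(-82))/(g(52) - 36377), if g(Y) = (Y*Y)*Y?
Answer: -22956/104231 ≈ -0.22024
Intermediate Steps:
g(Y) = Y³ (g(Y) = Y²*Y = Y³)
(-22959 + O(-82))/(g(52) - 36377) = (-22959 + 3)/(52³ - 36377) = -22956/(140608 - 36377) = -22956/104231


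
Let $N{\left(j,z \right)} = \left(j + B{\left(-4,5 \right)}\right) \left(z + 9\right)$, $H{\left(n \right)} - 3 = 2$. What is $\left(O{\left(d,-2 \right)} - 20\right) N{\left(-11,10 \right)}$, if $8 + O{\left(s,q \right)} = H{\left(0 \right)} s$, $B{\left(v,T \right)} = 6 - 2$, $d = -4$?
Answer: $6384$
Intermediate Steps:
$H{\left(n \right)} = 5$ ($H{\left(n \right)} = 3 + 2 = 5$)
$B{\left(v,T \right)} = 4$
$O{\left(s,q \right)} = -8 + 5 s$
$N{\left(j,z \right)} = \left(4 + j\right) \left(9 + z\right)$ ($N{\left(j,z \right)} = \left(j + 4\right) \left(z + 9\right) = \left(4 + j\right) \left(9 + z\right)$)
$\left(O{\left(d,-2 \right)} - 20\right) N{\left(-11,10 \right)} = \left(\left(-8 + 5 \left(-4\right)\right) - 20\right) \left(36 + 4 \cdot 10 + 9 \left(-11\right) - 110\right) = \left(\left(-8 - 20\right) - 20\right) \left(36 + 40 - 99 - 110\right) = \left(-28 - 20\right) \left(-133\right) = \left(-48\right) \left(-133\right) = 6384$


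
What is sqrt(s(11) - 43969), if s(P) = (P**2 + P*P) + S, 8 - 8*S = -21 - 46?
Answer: I*sqrt(699482)/4 ≈ 209.09*I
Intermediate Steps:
S = 75/8 (S = 1 - (-21 - 46)/8 = 1 - 1/8*(-67) = 1 + 67/8 = 75/8 ≈ 9.3750)
s(P) = 75/8 + 2*P**2 (s(P) = (P**2 + P*P) + 75/8 = (P**2 + P**2) + 75/8 = 2*P**2 + 75/8 = 75/8 + 2*P**2)
sqrt(s(11) - 43969) = sqrt((75/8 + 2*11**2) - 43969) = sqrt((75/8 + 2*121) - 43969) = sqrt((75/8 + 242) - 43969) = sqrt(2011/8 - 43969) = sqrt(-349741/8) = I*sqrt(699482)/4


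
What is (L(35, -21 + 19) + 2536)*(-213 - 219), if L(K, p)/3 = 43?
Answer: -1151280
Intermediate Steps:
L(K, p) = 129 (L(K, p) = 3*43 = 129)
(L(35, -21 + 19) + 2536)*(-213 - 219) = (129 + 2536)*(-213 - 219) = 2665*(-432) = -1151280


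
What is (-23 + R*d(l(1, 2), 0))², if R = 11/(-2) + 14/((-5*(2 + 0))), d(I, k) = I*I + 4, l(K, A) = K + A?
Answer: 1270129/100 ≈ 12701.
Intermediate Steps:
l(K, A) = A + K
d(I, k) = 4 + I² (d(I, k) = I² + 4 = 4 + I²)
R = -69/10 (R = 11*(-½) + 14/((-5*2)) = -11/2 + 14/(-10) = -11/2 + 14*(-⅒) = -11/2 - 7/5 = -69/10 ≈ -6.9000)
(-23 + R*d(l(1, 2), 0))² = (-23 - 69*(4 + (2 + 1)²)/10)² = (-23 - 69*(4 + 3²)/10)² = (-23 - 69*(4 + 9)/10)² = (-23 - 69/10*13)² = (-23 - 897/10)² = (-1127/10)² = 1270129/100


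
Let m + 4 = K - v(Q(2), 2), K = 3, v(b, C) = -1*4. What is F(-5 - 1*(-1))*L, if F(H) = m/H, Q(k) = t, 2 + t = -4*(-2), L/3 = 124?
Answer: -279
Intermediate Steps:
L = 372 (L = 3*124 = 372)
t = 6 (t = -2 - 4*(-2) = -2 + 8 = 6)
Q(k) = 6
v(b, C) = -4
m = 3 (m = -4 + (3 - 1*(-4)) = -4 + (3 + 4) = -4 + 7 = 3)
F(H) = 3/H
F(-5 - 1*(-1))*L = (3/(-5 - 1*(-1)))*372 = (3/(-5 + 1))*372 = (3/(-4))*372 = (3*(-1/4))*372 = -3/4*372 = -279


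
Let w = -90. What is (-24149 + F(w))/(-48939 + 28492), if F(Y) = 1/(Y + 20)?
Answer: 73497/62230 ≈ 1.1811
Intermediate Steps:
F(Y) = 1/(20 + Y)
(-24149 + F(w))/(-48939 + 28492) = (-24149 + 1/(20 - 90))/(-48939 + 28492) = (-24149 + 1/(-70))/(-20447) = (-24149 - 1/70)*(-1/20447) = -1690431/70*(-1/20447) = 73497/62230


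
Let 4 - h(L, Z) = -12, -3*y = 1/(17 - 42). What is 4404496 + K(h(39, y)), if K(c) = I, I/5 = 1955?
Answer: 4414271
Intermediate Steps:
y = 1/75 (y = -1/(3*(17 - 42)) = -⅓/(-25) = -⅓*(-1/25) = 1/75 ≈ 0.013333)
I = 9775 (I = 5*1955 = 9775)
h(L, Z) = 16 (h(L, Z) = 4 - 1*(-12) = 4 + 12 = 16)
K(c) = 9775
4404496 + K(h(39, y)) = 4404496 + 9775 = 4414271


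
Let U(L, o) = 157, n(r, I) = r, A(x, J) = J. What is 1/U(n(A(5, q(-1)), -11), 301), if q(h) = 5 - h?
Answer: 1/157 ≈ 0.0063694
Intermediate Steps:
1/U(n(A(5, q(-1)), -11), 301) = 1/157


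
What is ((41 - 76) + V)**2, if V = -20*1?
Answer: 3025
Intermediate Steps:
V = -20
((41 - 76) + V)**2 = ((41 - 76) - 20)**2 = (-35 - 20)**2 = (-55)**2 = 3025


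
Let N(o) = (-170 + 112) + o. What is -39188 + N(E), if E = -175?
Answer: -39421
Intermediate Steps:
N(o) = -58 + o
-39188 + N(E) = -39188 + (-58 - 175) = -39188 - 233 = -39421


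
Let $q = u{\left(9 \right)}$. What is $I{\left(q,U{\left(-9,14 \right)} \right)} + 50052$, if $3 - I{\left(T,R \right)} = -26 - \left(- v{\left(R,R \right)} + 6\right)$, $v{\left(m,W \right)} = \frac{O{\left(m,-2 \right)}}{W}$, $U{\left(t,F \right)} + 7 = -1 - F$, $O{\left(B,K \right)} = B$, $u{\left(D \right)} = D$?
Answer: $50086$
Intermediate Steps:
$U{\left(t,F \right)} = -8 - F$ ($U{\left(t,F \right)} = -7 - \left(1 + F\right) = -8 - F$)
$v{\left(m,W \right)} = \frac{m}{W}$
$q = 9$
$I{\left(T,R \right)} = 34$ ($I{\left(T,R \right)} = 3 - \left(-26 - \left(- \frac{R}{R} + 6\right)\right) = 3 - \left(-26 - \left(\left(-1\right) 1 + 6\right)\right) = 3 - \left(-26 - \left(-1 + 6\right)\right) = 3 - \left(-26 - 5\right) = 3 - -31 = 3 + 31 = 34$)
$I{\left(q,U{\left(-9,14 \right)} \right)} + 50052 = 34 + 50052 = 50086$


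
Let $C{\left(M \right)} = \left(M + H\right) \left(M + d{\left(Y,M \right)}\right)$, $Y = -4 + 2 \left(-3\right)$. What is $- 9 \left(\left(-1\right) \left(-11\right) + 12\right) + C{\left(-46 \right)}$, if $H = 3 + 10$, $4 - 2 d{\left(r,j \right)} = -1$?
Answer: $\frac{2457}{2} \approx 1228.5$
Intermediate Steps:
$Y = -10$ ($Y = -4 - 6 = -10$)
$d{\left(r,j \right)} = \frac{5}{2}$ ($d{\left(r,j \right)} = 2 - - \frac{1}{2} = 2 + \frac{1}{2} = \frac{5}{2}$)
$H = 13$
$C{\left(M \right)} = \left(13 + M\right) \left(\frac{5}{2} + M\right)$ ($C{\left(M \right)} = \left(M + 13\right) \left(M + \frac{5}{2}\right) = \left(13 + M\right) \left(\frac{5}{2} + M\right)$)
$- 9 \left(\left(-1\right) \left(-11\right) + 12\right) + C{\left(-46 \right)} = - 9 \left(\left(-1\right) \left(-11\right) + 12\right) + \left(\frac{65}{2} + \left(-46\right)^{2} + \frac{31}{2} \left(-46\right)\right) = - 9 \left(11 + 12\right) + \left(\frac{65}{2} + 2116 - 713\right) = \left(-9\right) 23 + \frac{2871}{2} = -207 + \frac{2871}{2} = \frac{2457}{2}$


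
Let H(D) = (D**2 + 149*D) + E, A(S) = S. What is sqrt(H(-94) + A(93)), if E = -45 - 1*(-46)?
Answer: 6*I*sqrt(141) ≈ 71.246*I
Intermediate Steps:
E = 1 (E = -45 + 46 = 1)
H(D) = 1 + D**2 + 149*D (H(D) = (D**2 + 149*D) + 1 = 1 + D**2 + 149*D)
sqrt(H(-94) + A(93)) = sqrt((1 + (-94)**2 + 149*(-94)) + 93) = sqrt((1 + 8836 - 14006) + 93) = sqrt(-5169 + 93) = sqrt(-5076) = 6*I*sqrt(141)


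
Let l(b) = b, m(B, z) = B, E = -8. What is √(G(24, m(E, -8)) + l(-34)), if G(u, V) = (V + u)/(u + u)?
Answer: I*√303/3 ≈ 5.8023*I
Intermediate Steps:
G(u, V) = (V + u)/(2*u) (G(u, V) = (V + u)/((2*u)) = (V + u)*(1/(2*u)) = (V + u)/(2*u))
√(G(24, m(E, -8)) + l(-34)) = √((½)*(-8 + 24)/24 - 34) = √((½)*(1/24)*16 - 34) = √(⅓ - 34) = √(-101/3) = I*√303/3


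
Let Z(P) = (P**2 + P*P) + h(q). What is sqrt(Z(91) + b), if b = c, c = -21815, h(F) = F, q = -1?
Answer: I*sqrt(5254) ≈ 72.484*I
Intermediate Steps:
b = -21815
Z(P) = -1 + 2*P**2 (Z(P) = (P**2 + P*P) - 1 = (P**2 + P**2) - 1 = 2*P**2 - 1 = -1 + 2*P**2)
sqrt(Z(91) + b) = sqrt((-1 + 2*91**2) - 21815) = sqrt((-1 + 2*8281) - 21815) = sqrt((-1 + 16562) - 21815) = sqrt(16561 - 21815) = sqrt(-5254) = I*sqrt(5254)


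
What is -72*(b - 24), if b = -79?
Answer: 7416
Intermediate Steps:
-72*(b - 24) = -72*(-79 - 24) = -72*(-103) = 7416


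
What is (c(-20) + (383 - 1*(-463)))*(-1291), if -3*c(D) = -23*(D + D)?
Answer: -2088838/3 ≈ -6.9628e+5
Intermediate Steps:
c(D) = 46*D/3 (c(D) = -(-23)*(D + D)/3 = -(-23)*2*D/3 = -(-46)*D/3 = 46*D/3)
(c(-20) + (383 - 1*(-463)))*(-1291) = ((46/3)*(-20) + (383 - 1*(-463)))*(-1291) = (-920/3 + (383 + 463))*(-1291) = (-920/3 + 846)*(-1291) = (1618/3)*(-1291) = -2088838/3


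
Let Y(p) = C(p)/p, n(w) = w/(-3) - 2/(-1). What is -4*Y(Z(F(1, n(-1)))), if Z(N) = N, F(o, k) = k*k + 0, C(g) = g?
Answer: -4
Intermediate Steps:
n(w) = 2 - w/3 (n(w) = w*(-⅓) - 2*(-1) = -w/3 + 2 = 2 - w/3)
F(o, k) = k² (F(o, k) = k² + 0 = k²)
Y(p) = 1 (Y(p) = p/p = 1)
-4*Y(Z(F(1, n(-1)))) = -4*1 = -4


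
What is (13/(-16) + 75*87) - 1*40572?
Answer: -544765/16 ≈ -34048.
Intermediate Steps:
(13/(-16) + 75*87) - 1*40572 = (13*(-1/16) + 6525) - 40572 = (-13/16 + 6525) - 40572 = 104387/16 - 40572 = -544765/16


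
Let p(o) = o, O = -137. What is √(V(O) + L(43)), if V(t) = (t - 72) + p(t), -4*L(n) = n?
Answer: I*√1427/2 ≈ 18.888*I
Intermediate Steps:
L(n) = -n/4
V(t) = -72 + 2*t (V(t) = (t - 72) + t = (-72 + t) + t = -72 + 2*t)
√(V(O) + L(43)) = √((-72 + 2*(-137)) - ¼*43) = √((-72 - 274) - 43/4) = √(-346 - 43/4) = √(-1427/4) = I*√1427/2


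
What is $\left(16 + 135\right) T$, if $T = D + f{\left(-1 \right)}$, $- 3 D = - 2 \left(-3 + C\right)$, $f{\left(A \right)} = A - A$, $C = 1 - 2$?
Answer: $- \frac{1208}{3} \approx -402.67$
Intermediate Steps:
$C = -1$ ($C = 1 - 2 = -1$)
$f{\left(A \right)} = 0$
$D = - \frac{8}{3}$ ($D = - \frac{\left(-2\right) \left(-3 - 1\right)}{3} = - \frac{\left(-2\right) \left(-4\right)}{3} = \left(- \frac{1}{3}\right) 8 = - \frac{8}{3} \approx -2.6667$)
$T = - \frac{8}{3}$ ($T = - \frac{8}{3} + 0 = - \frac{8}{3} \approx -2.6667$)
$\left(16 + 135\right) T = \left(16 + 135\right) \left(- \frac{8}{3}\right) = 151 \left(- \frac{8}{3}\right) = - \frac{1208}{3}$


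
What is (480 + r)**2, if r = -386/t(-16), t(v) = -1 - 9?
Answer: 6723649/25 ≈ 2.6895e+5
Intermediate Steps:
t(v) = -10
r = 193/5 (r = -386/(-10) = -386*(-1/10) = 193/5 ≈ 38.600)
(480 + r)**2 = (480 + 193/5)**2 = (2593/5)**2 = 6723649/25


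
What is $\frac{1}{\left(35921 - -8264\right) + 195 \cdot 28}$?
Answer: $\frac{1}{49645} \approx 2.0143 \cdot 10^{-5}$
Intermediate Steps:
$\frac{1}{\left(35921 - -8264\right) + 195 \cdot 28} = \frac{1}{\left(35921 + \left(-15539 + 23803\right)\right) + 5460} = \frac{1}{\left(35921 + 8264\right) + 5460} = \frac{1}{44185 + 5460} = \frac{1}{49645}$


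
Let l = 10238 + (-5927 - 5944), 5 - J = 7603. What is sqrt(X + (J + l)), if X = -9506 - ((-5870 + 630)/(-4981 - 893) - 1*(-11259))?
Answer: 2*I*sqrt(64688065266)/2937 ≈ 173.2*I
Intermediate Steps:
J = -7598 (J = 5 - 1*7603 = 5 - 7603 = -7598)
X = -60989425/2937 (X = -9506 - (-5240/(-5874) + 11259) = -9506 - (-5240*(-1/5874) + 11259) = -9506 - (2620/2937 + 11259) = -9506 - 1*33070303/2937 = -9506 - 33070303/2937 = -60989425/2937 ≈ -20766.)
l = -1633 (l = 10238 - 11871 = -1633)
sqrt(X + (J + l)) = sqrt(-60989425/2937 + (-7598 - 1633)) = sqrt(-60989425/2937 - 9231) = sqrt(-88100872/2937) = 2*I*sqrt(64688065266)/2937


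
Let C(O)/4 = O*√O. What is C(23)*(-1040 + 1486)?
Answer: 41032*√23 ≈ 1.9678e+5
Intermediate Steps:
C(O) = 4*O^(3/2) (C(O) = 4*(O*√O) = 4*O^(3/2))
C(23)*(-1040 + 1486) = (4*23^(3/2))*(-1040 + 1486) = (4*(23*√23))*446 = (92*√23)*446 = 41032*√23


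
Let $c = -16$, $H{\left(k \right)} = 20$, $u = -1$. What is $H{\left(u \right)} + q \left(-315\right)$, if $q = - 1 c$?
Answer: $-5020$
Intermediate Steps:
$q = 16$ ($q = - 1 \left(-16\right) = \left(-1\right) \left(-16\right) = 16$)
$H{\left(u \right)} + q \left(-315\right) = 20 + 16 \left(-315\right) = 20 - 5040 = -5020$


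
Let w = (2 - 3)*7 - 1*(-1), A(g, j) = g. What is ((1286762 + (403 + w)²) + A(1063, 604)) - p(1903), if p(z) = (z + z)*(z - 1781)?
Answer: 981102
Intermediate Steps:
w = -6 (w = -1*7 + 1 = -7 + 1 = -6)
p(z) = 2*z*(-1781 + z) (p(z) = (2*z)*(-1781 + z) = 2*z*(-1781 + z))
((1286762 + (403 + w)²) + A(1063, 604)) - p(1903) = ((1286762 + (403 - 6)²) + 1063) - 2*1903*(-1781 + 1903) = ((1286762 + 397²) + 1063) - 2*1903*122 = ((1286762 + 157609) + 1063) - 1*464332 = (1444371 + 1063) - 464332 = 1445434 - 464332 = 981102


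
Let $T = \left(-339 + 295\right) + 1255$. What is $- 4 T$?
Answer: $-4844$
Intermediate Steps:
$T = 1211$ ($T = -44 + 1255 = 1211$)
$- 4 T = \left(-4\right) 1211 = -4844$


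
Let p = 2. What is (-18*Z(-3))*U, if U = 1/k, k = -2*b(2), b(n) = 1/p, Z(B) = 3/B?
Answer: -18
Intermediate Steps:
b(n) = ½ (b(n) = 1/2 = ½)
k = -1 (k = -2*½ = -1)
U = -1 (U = 1/(-1) = -1)
(-18*Z(-3))*U = -54/(-3)*(-1) = -54*(-1)/3*(-1) = -18*(-1)*(-1) = 18*(-1) = -18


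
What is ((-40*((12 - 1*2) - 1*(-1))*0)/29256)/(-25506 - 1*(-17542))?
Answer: 0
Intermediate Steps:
((-40*((12 - 1*2) - 1*(-1))*0)/29256)/(-25506 - 1*(-17542)) = ((-40*((12 - 2) + 1)*0)*(1/29256))/(-25506 + 17542) = ((-40*(10 + 1)*0)*(1/29256))/(-7964) = ((-40*11*0)*(1/29256))*(-1/7964) = (-440*0*(1/29256))*(-1/7964) = (0*(1/29256))*(-1/7964) = 0*(-1/7964) = 0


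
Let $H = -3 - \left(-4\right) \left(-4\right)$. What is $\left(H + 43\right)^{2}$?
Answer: $576$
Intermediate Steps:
$H = -19$ ($H = -3 - 16 = -19$)
$\left(H + 43\right)^{2} = \left(-19 + 43\right)^{2} = 24^{2} = 576$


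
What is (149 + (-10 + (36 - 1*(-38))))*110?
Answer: 23430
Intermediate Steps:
(149 + (-10 + (36 - 1*(-38))))*110 = (149 + (-10 + (36 + 38)))*110 = (149 + (-10 + 74))*110 = (149 + 64)*110 = 213*110 = 23430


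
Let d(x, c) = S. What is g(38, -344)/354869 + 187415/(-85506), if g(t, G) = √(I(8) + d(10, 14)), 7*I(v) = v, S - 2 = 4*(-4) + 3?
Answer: -187415/85506 + I*√483/2484083 ≈ -2.1918 + 8.8472e-6*I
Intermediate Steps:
S = -11 (S = 2 + (4*(-4) + 3) = 2 + (-16 + 3) = 2 - 13 = -11)
I(v) = v/7
d(x, c) = -11
g(t, G) = I*√483/7 (g(t, G) = √((⅐)*8 - 11) = √(8/7 - 11) = √(-69/7) = I*√483/7)
g(38, -344)/354869 + 187415/(-85506) = (I*√483/7)/354869 + 187415/(-85506) = (I*√483/7)*(1/354869) + 187415*(-1/85506) = I*√483/2484083 - 187415/85506 = -187415/85506 + I*√483/2484083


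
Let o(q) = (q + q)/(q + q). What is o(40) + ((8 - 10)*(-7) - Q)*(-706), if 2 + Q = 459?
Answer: 312759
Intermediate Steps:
Q = 457 (Q = -2 + 459 = 457)
o(q) = 1 (o(q) = (2*q)/((2*q)) = (2*q)*(1/(2*q)) = 1)
o(40) + ((8 - 10)*(-7) - Q)*(-706) = 1 + ((8 - 10)*(-7) - 1*457)*(-706) = 1 + (-2*(-7) - 457)*(-706) = 1 + (14 - 457)*(-706) = 1 - 443*(-706) = 1 + 312758 = 312759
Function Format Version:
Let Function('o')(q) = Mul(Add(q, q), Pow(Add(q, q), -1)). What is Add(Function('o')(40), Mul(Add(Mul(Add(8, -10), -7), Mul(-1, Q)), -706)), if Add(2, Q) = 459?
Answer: 312759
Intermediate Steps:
Q = 457 (Q = Add(-2, 459) = 457)
Function('o')(q) = 1 (Function('o')(q) = Mul(Mul(2, q), Pow(Mul(2, q), -1)) = Mul(Mul(2, q), Mul(Rational(1, 2), Pow(q, -1))) = 1)
Add(Function('o')(40), Mul(Add(Mul(Add(8, -10), -7), Mul(-1, Q)), -706)) = Add(1, Mul(Add(Mul(Add(8, -10), -7), Mul(-1, 457)), -706)) = Add(1, Mul(Add(Mul(-2, -7), -457), -706)) = Add(1, Mul(Add(14, -457), -706)) = Add(1, Mul(-443, -706)) = Add(1, 312758) = 312759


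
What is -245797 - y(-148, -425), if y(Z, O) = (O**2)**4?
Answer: -1064416113433838136422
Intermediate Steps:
y(Z, O) = O**8
-245797 - y(-148, -425) = -245797 - 1*(-425)**8 = -245797 - 1*1064416113433837890625 = -245797 - 1064416113433837890625 = -1064416113433838136422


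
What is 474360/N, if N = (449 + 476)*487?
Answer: 94872/90095 ≈ 1.0530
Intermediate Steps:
N = 450475 (N = 925*487 = 450475)
474360/N = 474360/450475 = 474360*(1/450475) = 94872/90095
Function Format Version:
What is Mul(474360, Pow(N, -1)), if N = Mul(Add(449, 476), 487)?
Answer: Rational(94872, 90095) ≈ 1.0530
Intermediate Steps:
N = 450475 (N = Mul(925, 487) = 450475)
Mul(474360, Pow(N, -1)) = Mul(474360, Pow(450475, -1)) = Mul(474360, Rational(1, 450475)) = Rational(94872, 90095)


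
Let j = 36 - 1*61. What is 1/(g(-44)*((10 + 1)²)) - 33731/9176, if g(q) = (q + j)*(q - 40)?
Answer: -5914020205/1608818904 ≈ -3.6760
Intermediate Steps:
j = -25 (j = 36 - 61 = -25)
g(q) = (-40 + q)*(-25 + q) (g(q) = (q - 25)*(q - 40) = (-25 + q)*(-40 + q) = (-40 + q)*(-25 + q))
1/(g(-44)*((10 + 1)²)) - 33731/9176 = 1/((1000 + (-44)² - 65*(-44))*((10 + 1)²)) - 33731/9176 = 1/((1000 + 1936 + 2860)*(11²)) - 33731*1/9176 = 1/(5796*121) - 33731/9176 = (1/5796)*(1/121) - 33731/9176 = 1/701316 - 33731/9176 = -5914020205/1608818904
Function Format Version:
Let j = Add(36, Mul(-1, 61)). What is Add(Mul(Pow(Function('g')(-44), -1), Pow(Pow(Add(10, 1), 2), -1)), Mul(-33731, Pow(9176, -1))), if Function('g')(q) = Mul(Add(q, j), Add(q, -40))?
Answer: Rational(-5914020205, 1608818904) ≈ -3.6760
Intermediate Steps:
j = -25 (j = Add(36, -61) = -25)
Function('g')(q) = Mul(Add(-40, q), Add(-25, q)) (Function('g')(q) = Mul(Add(q, -25), Add(q, -40)) = Mul(Add(-25, q), Add(-40, q)) = Mul(Add(-40, q), Add(-25, q)))
Add(Mul(Pow(Function('g')(-44), -1), Pow(Pow(Add(10, 1), 2), -1)), Mul(-33731, Pow(9176, -1))) = Add(Mul(Pow(Add(1000, Pow(-44, 2), Mul(-65, -44)), -1), Pow(Pow(Add(10, 1), 2), -1)), Mul(-33731, Pow(9176, -1))) = Add(Mul(Pow(Add(1000, 1936, 2860), -1), Pow(Pow(11, 2), -1)), Mul(-33731, Rational(1, 9176))) = Add(Mul(Pow(5796, -1), Pow(121, -1)), Rational(-33731, 9176)) = Add(Mul(Rational(1, 5796), Rational(1, 121)), Rational(-33731, 9176)) = Add(Rational(1, 701316), Rational(-33731, 9176)) = Rational(-5914020205, 1608818904)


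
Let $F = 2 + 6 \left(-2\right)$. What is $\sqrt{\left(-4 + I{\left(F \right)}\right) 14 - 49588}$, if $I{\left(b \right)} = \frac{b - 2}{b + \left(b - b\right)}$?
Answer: $\frac{14 i \sqrt{6330}}{5} \approx 222.77 i$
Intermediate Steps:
$F = -10$ ($F = 2 - 12 = -10$)
$I{\left(b \right)} = \frac{-2 + b}{b}$ ($I{\left(b \right)} = \frac{-2 + b}{b + 0} = \frac{-2 + b}{b}$)
$\sqrt{\left(-4 + I{\left(F \right)}\right) 14 - 49588} = \sqrt{\left(-4 + \frac{-2 - 10}{-10}\right) 14 - 49588} = \sqrt{\left(-4 - - \frac{6}{5}\right) 14 - 49588} = \sqrt{\left(-4 + \frac{6}{5}\right) 14 - 49588} = \sqrt{\left(- \frac{14}{5}\right) 14 - 49588} = \sqrt{- \frac{196}{5} - 49588} = \sqrt{- \frac{248136}{5}} = \frac{14 i \sqrt{6330}}{5}$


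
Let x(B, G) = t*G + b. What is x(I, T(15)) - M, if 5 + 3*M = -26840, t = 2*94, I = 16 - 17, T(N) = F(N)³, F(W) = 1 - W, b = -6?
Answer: -1520789/3 ≈ -5.0693e+5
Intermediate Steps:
T(N) = (1 - N)³
I = -1
t = 188
M = -26845/3 (M = -5/3 + (⅓)*(-26840) = -5/3 - 26840/3 = -26845/3 ≈ -8948.3)
x(B, G) = -6 + 188*G (x(B, G) = 188*G - 6 = -6 + 188*G)
x(I, T(15)) - M = (-6 + 188*(-(-1 + 15)³)) - 1*(-26845/3) = (-6 + 188*(-1*14³)) + 26845/3 = (-6 + 188*(-1*2744)) + 26845/3 = (-6 + 188*(-2744)) + 26845/3 = (-6 - 515872) + 26845/3 = -515878 + 26845/3 = -1520789/3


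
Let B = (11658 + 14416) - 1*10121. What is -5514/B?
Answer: -5514/15953 ≈ -0.34564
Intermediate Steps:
B = 15953 (B = 26074 - 10121 = 15953)
-5514/B = -5514/15953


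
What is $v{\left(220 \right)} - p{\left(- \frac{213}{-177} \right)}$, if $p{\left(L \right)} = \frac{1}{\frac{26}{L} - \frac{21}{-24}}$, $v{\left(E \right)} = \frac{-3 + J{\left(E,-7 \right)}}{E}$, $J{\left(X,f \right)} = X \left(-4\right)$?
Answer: $- \frac{11399987}{2809180} \approx -4.0581$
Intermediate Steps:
$J{\left(X,f \right)} = - 4 X$
$v{\left(E \right)} = \frac{-3 - 4 E}{E}$
$p{\left(L \right)} = \frac{1}{\frac{7}{8} + \frac{26}{L}}$ ($p{\left(L \right)} = \frac{1}{\frac{26}{L} - - \frac{7}{8}} = \frac{1}{\frac{26}{L} + \frac{7}{8}} = \frac{1}{\frac{7}{8} + \frac{26}{L}}$)
$v{\left(220 \right)} - p{\left(- \frac{213}{-177} \right)} = \left(-4 - \frac{3}{220}\right) - \frac{8 \left(- \frac{213}{-177}\right)}{208 + 7 \left(- \frac{213}{-177}\right)} = \left(-4 - \frac{3}{220}\right) - \frac{8 \left(\left(-213\right) \left(- \frac{1}{177}\right)\right)}{208 + 7 \left(\left(-213\right) \left(- \frac{1}{177}\right)\right)} = \left(-4 - \frac{3}{220}\right) - 8 \cdot \frac{71}{59} \frac{1}{208 + 7 \cdot \frac{71}{59}} = - \frac{883}{220} - 8 \cdot \frac{71}{59} \frac{1}{208 + \frac{497}{59}} = - \frac{883}{220} - 8 \cdot \frac{71}{59} \frac{1}{\frac{12769}{59}} = - \frac{883}{220} - 8 \cdot \frac{71}{59} \cdot \frac{59}{12769} = - \frac{883}{220} - \frac{568}{12769} = - \frac{11399987}{2809180}$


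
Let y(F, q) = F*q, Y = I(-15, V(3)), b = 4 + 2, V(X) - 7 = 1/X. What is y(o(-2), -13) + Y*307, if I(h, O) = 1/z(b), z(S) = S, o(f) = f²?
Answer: -⅚ ≈ -0.83333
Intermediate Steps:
V(X) = 7 + 1/X
b = 6
I(h, O) = ⅙ (I(h, O) = 1/6 = ⅙)
Y = ⅙ ≈ 0.16667
y(o(-2), -13) + Y*307 = (-2)²*(-13) + (⅙)*307 = 4*(-13) + 307/6 = -52 + 307/6 = -⅚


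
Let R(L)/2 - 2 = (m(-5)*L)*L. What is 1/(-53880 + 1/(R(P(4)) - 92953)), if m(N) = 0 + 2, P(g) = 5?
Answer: -92849/5002704121 ≈ -1.8560e-5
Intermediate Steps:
m(N) = 2
R(L) = 4 + 4*L² (R(L) = 4 + 2*((2*L)*L) = 4 + 2*(2*L²) = 4 + 4*L²)
1/(-53880 + 1/(R(P(4)) - 92953)) = 1/(-53880 + 1/((4 + 4*5²) - 92953)) = 1/(-53880 + 1/((4 + 4*25) - 92953)) = 1/(-53880 + 1/((4 + 100) - 92953)) = 1/(-53880 + 1/(104 - 92953)) = 1/(-53880 + 1/(-92849)) = 1/(-53880 - 1/92849) = 1/(-5002704121/92849) = -92849/5002704121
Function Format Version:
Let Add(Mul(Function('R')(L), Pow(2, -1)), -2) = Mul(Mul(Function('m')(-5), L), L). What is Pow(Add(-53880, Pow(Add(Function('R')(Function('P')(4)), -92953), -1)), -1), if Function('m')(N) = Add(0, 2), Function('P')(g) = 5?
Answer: Rational(-92849, 5002704121) ≈ -1.8560e-5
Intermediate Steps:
Function('m')(N) = 2
Function('R')(L) = Add(4, Mul(4, Pow(L, 2))) (Function('R')(L) = Add(4, Mul(2, Mul(Mul(2, L), L))) = Add(4, Mul(2, Mul(2, Pow(L, 2)))) = Add(4, Mul(4, Pow(L, 2))))
Pow(Add(-53880, Pow(Add(Function('R')(Function('P')(4)), -92953), -1)), -1) = Pow(Add(-53880, Pow(Add(Add(4, Mul(4, Pow(5, 2))), -92953), -1)), -1) = Pow(Add(-53880, Pow(Add(Add(4, Mul(4, 25)), -92953), -1)), -1) = Pow(Add(-53880, Pow(Add(Add(4, 100), -92953), -1)), -1) = Pow(Add(-53880, Pow(Add(104, -92953), -1)), -1) = Pow(Add(-53880, Pow(-92849, -1)), -1) = Pow(Add(-53880, Rational(-1, 92849)), -1) = Pow(Rational(-5002704121, 92849), -1) = Rational(-92849, 5002704121)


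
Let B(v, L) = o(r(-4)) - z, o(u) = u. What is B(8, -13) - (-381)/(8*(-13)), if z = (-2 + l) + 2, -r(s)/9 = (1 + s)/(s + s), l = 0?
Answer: -183/26 ≈ -7.0385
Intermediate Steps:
r(s) = -9*(1 + s)/(2*s) (r(s) = -9*(1 + s)/(s + s) = -9*(1 + s)/(2*s))
z = 0 (z = (-2 + 0) + 2 = -2 + 2 = 0)
B(v, L) = -27/8 (B(v, L) = (9/2)*(-1 - 1*(-4))/(-4) - 1*0 = (9/2)*(-¼)*(-1 + 4) + 0 = (9/2)*(-¼)*3 + 0 = -27/8 + 0 = -27/8)
B(8, -13) - (-381)/(8*(-13)) = -27/8 - (-381)/(8*(-13)) = -27/8 - (-381)/(-104) = -27/8 - (-381)*(-1)/104 = -27/8 - 1*381/104 = -27/8 - 381/104 = -183/26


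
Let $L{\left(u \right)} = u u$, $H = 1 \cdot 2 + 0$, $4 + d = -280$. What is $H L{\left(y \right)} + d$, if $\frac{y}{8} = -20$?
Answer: $50916$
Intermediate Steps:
$d = -284$ ($d = -4 - 280 = -284$)
$H = 2$ ($H = 2 + 0 = 2$)
$y = -160$ ($y = 8 \left(-20\right) = -160$)
$L{\left(u \right)} = u^{2}$
$H L{\left(y \right)} + d = 2 \left(-160\right)^{2} - 284 = 2 \cdot 25600 - 284 = 51200 - 284 = 50916$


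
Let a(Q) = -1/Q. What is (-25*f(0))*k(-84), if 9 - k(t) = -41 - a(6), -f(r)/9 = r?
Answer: 0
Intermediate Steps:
f(r) = -9*r
k(t) = 299/6 (k(t) = 9 - (-41 - (-1)/6) = 9 - (-41 - 1*(-⅙)) = 9 - (-41 + ⅙) = 9 - 1*(-245/6) = 9 + 245/6 = 299/6)
(-25*f(0))*k(-84) = -(-225)*0*(299/6) = -25*0*(299/6) = 0*(299/6) = 0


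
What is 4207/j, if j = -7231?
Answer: -601/1033 ≈ -0.58180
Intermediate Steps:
4207/j = 4207/(-7231) = 4207*(-1/7231) = -601/1033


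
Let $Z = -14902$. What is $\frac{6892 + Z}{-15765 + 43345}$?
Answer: $- \frac{801}{2758} \approx -0.29043$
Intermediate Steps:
$\frac{6892 + Z}{-15765 + 43345} = \frac{6892 - 14902}{-15765 + 43345} = - \frac{8010}{27580} = \left(-8010\right) \frac{1}{27580} = - \frac{801}{2758}$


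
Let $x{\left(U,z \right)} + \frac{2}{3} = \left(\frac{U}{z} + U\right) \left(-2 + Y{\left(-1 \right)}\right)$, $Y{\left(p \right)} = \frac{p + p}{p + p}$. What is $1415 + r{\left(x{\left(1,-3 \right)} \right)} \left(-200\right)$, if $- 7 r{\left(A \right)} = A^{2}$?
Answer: $\frac{92345}{63} \approx 1465.8$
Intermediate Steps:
$Y{\left(p \right)} = 1$ ($Y{\left(p \right)} = \frac{2 p}{2 p} = 2 p \frac{1}{2 p} = 1$)
$x{\left(U,z \right)} = - \frac{2}{3} - U - \frac{U}{z}$ ($x{\left(U,z \right)} = - \frac{2}{3} + \left(\frac{U}{z} + U\right) \left(-2 + 1\right) = - \frac{2}{3} + \left(U + \frac{U}{z}\right) \left(-1\right) = - \frac{2}{3} - \left(U + \frac{U}{z}\right) = - \frac{2}{3} - U - \frac{U}{z}$)
$r{\left(A \right)} = - \frac{A^{2}}{7}$
$1415 + r{\left(x{\left(1,-3 \right)} \right)} \left(-200\right) = 1415 + - \frac{\left(- \frac{2}{3} - 1 - 1 \frac{1}{-3}\right)^{2}}{7} \left(-200\right) = 1415 + - \frac{\left(- \frac{2}{3} - 1 - 1 \left(- \frac{1}{3}\right)\right)^{2}}{7} \left(-200\right) = 1415 + - \frac{\left(- \frac{2}{3} - 1 + \frac{1}{3}\right)^{2}}{7} \left(-200\right) = 1415 + - \frac{\left(- \frac{4}{3}\right)^{2}}{7} \left(-200\right) = 1415 + \left(- \frac{1}{7}\right) \frac{16}{9} \left(-200\right) = 1415 - - \frac{3200}{63} = 1415 + \frac{3200}{63} = \frac{92345}{63}$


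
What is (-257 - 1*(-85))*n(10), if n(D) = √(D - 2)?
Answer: -344*√2 ≈ -486.49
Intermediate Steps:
n(D) = √(-2 + D)
(-257 - 1*(-85))*n(10) = (-257 - 1*(-85))*√(-2 + 10) = (-257 + 85)*√8 = -344*√2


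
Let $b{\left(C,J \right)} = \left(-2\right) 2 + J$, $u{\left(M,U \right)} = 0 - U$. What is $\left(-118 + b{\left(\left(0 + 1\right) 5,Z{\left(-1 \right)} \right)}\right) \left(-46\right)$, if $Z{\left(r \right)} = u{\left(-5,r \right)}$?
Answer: $5566$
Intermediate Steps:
$u{\left(M,U \right)} = - U$
$Z{\left(r \right)} = - r$
$b{\left(C,J \right)} = -4 + J$
$\left(-118 + b{\left(\left(0 + 1\right) 5,Z{\left(-1 \right)} \right)}\right) \left(-46\right) = \left(-118 - 3\right) \left(-46\right) = \left(-121\right) \left(-46\right) = 5566$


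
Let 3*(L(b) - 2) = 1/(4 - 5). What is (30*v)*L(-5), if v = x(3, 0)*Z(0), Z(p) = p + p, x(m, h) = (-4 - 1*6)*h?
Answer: 0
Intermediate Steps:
x(m, h) = -10*h (x(m, h) = (-4 - 6)*h = -10*h)
Z(p) = 2*p
L(b) = 5/3 (L(b) = 2 + 1/(3*(4 - 5)) = 2 + (⅓)/(-1) = 2 + (⅓)*(-1) = 2 - ⅓ = 5/3)
v = 0 (v = (-10*0)*(2*0) = 0*0 = 0)
(30*v)*L(-5) = (30*0)*(5/3) = 0*(5/3) = 0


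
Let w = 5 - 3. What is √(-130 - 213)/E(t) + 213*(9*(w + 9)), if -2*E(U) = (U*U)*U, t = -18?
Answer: 21087 + 7*I*√7/2916 ≈ 21087.0 + 0.0063513*I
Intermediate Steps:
w = 2
E(U) = -U³/2 (E(U) = -U*U*U/2 = -U²*U/2 = -U³/2)
√(-130 - 213)/E(t) + 213*(9*(w + 9)) = √(-130 - 213)/((-½*(-18)³)) + 213*(9*(2 + 9)) = √(-343)/((-½*(-5832))) + 213*(9*11) = (7*I*√7)/2916 + 213*99 = (7*I*√7)*(1/2916) + 21087 = 7*I*√7/2916 + 21087 = 21087 + 7*I*√7/2916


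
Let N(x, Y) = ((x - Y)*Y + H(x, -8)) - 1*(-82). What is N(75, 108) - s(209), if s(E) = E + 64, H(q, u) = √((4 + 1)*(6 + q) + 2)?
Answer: -3755 + √407 ≈ -3734.8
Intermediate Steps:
H(q, u) = √(32 + 5*q) (H(q, u) = √(5*(6 + q) + 2) = √((30 + 5*q) + 2) = √(32 + 5*q))
N(x, Y) = 82 + √(32 + 5*x) + Y*(x - Y) (N(x, Y) = ((x - Y)*Y + √(32 + 5*x)) - 1*(-82) = (Y*(x - Y) + √(32 + 5*x)) + 82 = (√(32 + 5*x) + Y*(x - Y)) + 82 = 82 + √(32 + 5*x) + Y*(x - Y))
s(E) = 64 + E
N(75, 108) - s(209) = (82 + √(32 + 5*75) - 1*108² + 108*75) - (64 + 209) = (82 + √(32 + 375) - 1*11664 + 8100) - 1*273 = (82 + √407 - 11664 + 8100) - 273 = (-3482 + √407) - 273 = -3755 + √407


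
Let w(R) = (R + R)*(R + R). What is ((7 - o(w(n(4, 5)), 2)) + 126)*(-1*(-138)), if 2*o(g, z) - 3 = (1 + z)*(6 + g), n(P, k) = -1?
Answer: 16077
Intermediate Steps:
w(R) = 4*R² (w(R) = (2*R)*(2*R) = 4*R²)
o(g, z) = 3/2 + (1 + z)*(6 + g)/2 (o(g, z) = 3/2 + ((1 + z)*(6 + g))/2 = 3/2 + (1 + z)*(6 + g)/2)
((7 - o(w(n(4, 5)), 2)) + 126)*(-1*(-138)) = ((7 - (9/2 + (4*(-1)²)/2 + 3*2 + (½)*(4*(-1)²)*2)) + 126)*(-1*(-138)) = ((7 - (9/2 + (4*1)/2 + 6 + (½)*(4*1)*2)) + 126)*138 = ((7 - (9/2 + (½)*4 + 6 + (½)*4*2)) + 126)*138 = ((7 - (9/2 + 2 + 6 + 4)) + 126)*138 = ((7 - 1*33/2) + 126)*138 = ((7 - 33/2) + 126)*138 = (-19/2 + 126)*138 = (233/2)*138 = 16077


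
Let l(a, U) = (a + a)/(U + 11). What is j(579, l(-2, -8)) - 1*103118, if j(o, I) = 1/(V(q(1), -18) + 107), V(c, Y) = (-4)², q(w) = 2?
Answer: -12683513/123 ≈ -1.0312e+5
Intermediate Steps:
V(c, Y) = 16
l(a, U) = 2*a/(11 + U) (l(a, U) = (2*a)/(11 + U) = 2*a/(11 + U))
j(o, I) = 1/123 (j(o, I) = 1/(16 + 107) = 1/123)
j(579, l(-2, -8)) - 1*103118 = 1/123 - 1*103118 = 1/123 - 103118 = -12683513/123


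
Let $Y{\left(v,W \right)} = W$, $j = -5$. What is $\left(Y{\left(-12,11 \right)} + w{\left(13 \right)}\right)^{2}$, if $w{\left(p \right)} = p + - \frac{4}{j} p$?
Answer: $\frac{29584}{25} \approx 1183.4$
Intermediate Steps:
$w{\left(p \right)} = \frac{9 p}{5}$ ($w{\left(p \right)} = p + - \frac{4}{-5} p = p + \left(-4\right) \left(- \frac{1}{5}\right) p = p + \frac{4 p}{5} = \frac{9 p}{5}$)
$\left(Y{\left(-12,11 \right)} + w{\left(13 \right)}\right)^{2} = \left(11 + \frac{9}{5} \cdot 13\right)^{2} = \left(11 + \frac{117}{5}\right)^{2} = \left(\frac{172}{5}\right)^{2} = \frac{29584}{25}$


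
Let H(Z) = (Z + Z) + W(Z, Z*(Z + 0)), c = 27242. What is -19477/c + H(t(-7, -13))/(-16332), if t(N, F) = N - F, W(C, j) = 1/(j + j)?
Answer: -11463323269/16016988384 ≈ -0.71570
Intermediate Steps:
W(C, j) = 1/(2*j)
H(Z) = 1/(2*Z²) + 2*Z (H(Z) = (Z + Z) + 1/(2*((Z*(Z + 0)))) = 2*Z + 1/(2*((Z*Z))) = 2*Z + 1/(2*(Z²)) = 2*Z + 1/(2*Z²) = 1/(2*Z²) + 2*Z)
-19477/c + H(t(-7, -13))/(-16332) = -19477/27242 + (1/(2*(-7 - 1*(-13))²) + 2*(-7 - 1*(-13)))/(-16332) = -19477*1/27242 + (1/(2*(-7 + 13)²) + 2*(-7 + 13))*(-1/16332) = -19477/27242 + ((½)/6² + 2*6)*(-1/16332) = -19477/27242 + ((½)*(1/36) + 12)*(-1/16332) = -19477/27242 + (1/72 + 12)*(-1/16332) = -19477/27242 + (865/72)*(-1/16332) = -19477/27242 - 865/1175904 = -11463323269/16016988384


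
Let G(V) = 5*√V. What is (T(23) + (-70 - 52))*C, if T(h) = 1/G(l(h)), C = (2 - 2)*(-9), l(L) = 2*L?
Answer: 0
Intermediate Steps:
C = 0 (C = 0*(-9) = 0)
T(h) = √2/(10*√h) (T(h) = 1/(5*√(2*h)) = 1/(5*(√2*√h)) = 1/(5*√2*√h) = √2/(10*√h))
(T(23) + (-70 - 52))*C = (√2/(10*√23) + (-70 - 52))*0 = (√2*(√23/23)/10 - 122)*0 = (√46/230 - 122)*0 = (-122 + √46/230)*0 = 0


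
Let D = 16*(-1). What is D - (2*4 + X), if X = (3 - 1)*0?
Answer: -24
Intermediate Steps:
X = 0 (X = 2*0 = 0)
D = -16
D - (2*4 + X) = -16 - (2*4 + 0) = -16 - (8 + 0) = -16 - 1*8 = -16 - 8 = -24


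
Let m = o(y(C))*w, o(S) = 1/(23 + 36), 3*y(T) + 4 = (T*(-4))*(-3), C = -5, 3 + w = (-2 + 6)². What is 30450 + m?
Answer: 1796563/59 ≈ 30450.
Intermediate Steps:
w = 13 (w = -3 + (-2 + 6)² = -3 + 4² = -3 + 16 = 13)
y(T) = -4/3 + 4*T (y(T) = -4/3 + ((T*(-4))*(-3))/3 = -4/3 + (-4*T*(-3))/3 = -4/3 + (12*T)/3 = -4/3 + 4*T)
o(S) = 1/59
m = 13/59 (m = (1/59)*13 = 13/59 ≈ 0.22034)
30450 + m = 30450 + 13/59 = 1796563/59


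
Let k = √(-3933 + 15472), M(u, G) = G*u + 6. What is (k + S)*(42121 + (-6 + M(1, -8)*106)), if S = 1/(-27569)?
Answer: -41903/27569 + 41903*√11539 ≈ 4.5012e+6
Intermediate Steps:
M(u, G) = 6 + G*u
S = -1/27569 ≈ -3.6273e-5
k = √11539 ≈ 107.42
(k + S)*(42121 + (-6 + M(1, -8)*106)) = (√11539 - 1/27569)*(42121 + (-6 + (6 - 8*1)*106)) = (-1/27569 + √11539)*(42121 + (-6 + (6 - 8)*106)) = (-1/27569 + √11539)*(42121 + (-6 - 2*106)) = (-1/27569 + √11539)*(42121 + (-6 - 212)) = (-1/27569 + √11539)*(42121 - 218) = (-1/27569 + √11539)*41903 = -41903/27569 + 41903*√11539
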